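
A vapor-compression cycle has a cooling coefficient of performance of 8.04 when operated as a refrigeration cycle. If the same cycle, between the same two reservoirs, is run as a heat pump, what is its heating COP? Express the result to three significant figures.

The first law on one cycle gives Q_H = Q_C + W, so Q_H/W = Q_C/W + 1.
COP_HP = COP_R + 1 = 8.04 + 1 = 9.04.

9.04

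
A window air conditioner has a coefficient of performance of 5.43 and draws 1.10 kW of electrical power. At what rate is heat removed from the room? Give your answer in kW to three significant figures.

Q̇_C = COP × Ẇ = 5.43 × 1.100 = 5.973 kW.

5.97 kW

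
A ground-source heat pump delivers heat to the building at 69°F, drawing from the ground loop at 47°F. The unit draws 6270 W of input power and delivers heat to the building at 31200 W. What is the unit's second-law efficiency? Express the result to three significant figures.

0.207

COP_actual = Q̇_H/Ẇ = 31200/6270 = 4.976.
In absolute terms T_C = 281.48 K and T_H = 293.71 K, so ΔT = 12.22 K.
COP_Carnot = T_H/ΔT = 293.71/12.22 = 24.03.
η_II = COP_actual/COP_Carnot = 4.976/24.03 = 0.2071.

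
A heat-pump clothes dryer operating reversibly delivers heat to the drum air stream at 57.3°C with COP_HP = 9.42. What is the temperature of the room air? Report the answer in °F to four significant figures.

COP_HP = T_H/(T_H − T_C) gives T_H − T_C = T_H/COP.
With T_H = 330.45 K, T_C = 330.45 × (1 − 1/9.42) = 295.37 K.
Converting, 295.37 K = 72.00°F.

72.00 °F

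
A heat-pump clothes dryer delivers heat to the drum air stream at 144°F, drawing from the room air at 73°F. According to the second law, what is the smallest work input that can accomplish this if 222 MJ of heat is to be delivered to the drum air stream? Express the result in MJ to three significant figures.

26.1 MJ

In absolute terms T_C = 295.93 K and T_H = 335.37 K, so ΔT = 39.44 K.
The reversible limit is COP_HP = T_H/ΔT = 8.502, so W_min = Q_H/COP = Q_H·ΔT/T_H.
W_min = 222.0 × 39.44/335.37 = 26.11 MJ.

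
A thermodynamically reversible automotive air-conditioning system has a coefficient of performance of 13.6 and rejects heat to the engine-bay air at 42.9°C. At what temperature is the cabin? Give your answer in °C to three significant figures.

For a Carnot refrigerator COP_R = T_C/(T_H − T_C), so T_C = COP·T_H/(1 + COP).
With T_H = 316.05 K, T_C = 13.6 × 316.05/14.60 = 294.40 K.
Converting, 294.40 K = 21.25°C.

21.3 °C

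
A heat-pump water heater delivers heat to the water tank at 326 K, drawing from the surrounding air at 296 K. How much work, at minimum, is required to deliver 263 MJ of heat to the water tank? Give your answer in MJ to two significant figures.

The reservoir spacing is ΔT = 326 − 296 = 30.00 K.
The reversible limit is COP_HP = T_H/ΔT = 10.87, so W_min = Q_H/COP = Q_H·ΔT/T_H.
W_min = 263.0 × 30.00/326.00 = 24.20 MJ.

24 MJ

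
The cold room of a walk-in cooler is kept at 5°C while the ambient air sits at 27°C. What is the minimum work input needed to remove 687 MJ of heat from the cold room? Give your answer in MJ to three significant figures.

54.3 MJ

In absolute terms T_C = 278.15 K and T_H = 300.15 K, so ΔT = 22.00 K.
The reversible limit is COP_R = T_C/ΔT = 12.64, so W_min = Q_C/COP = Q_C·ΔT/T_C.
W_min = 687.0 × 22.00/278.15 = 54.34 MJ.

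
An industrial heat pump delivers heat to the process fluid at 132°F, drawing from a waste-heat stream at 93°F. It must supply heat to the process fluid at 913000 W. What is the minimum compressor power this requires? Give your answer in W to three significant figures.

In absolute terms T_C = 307.04 K and T_H = 328.71 K, so ΔT = 21.67 K.
COP_Carnot = T_H/ΔT = 328.71/21.67 = 15.17.
Ẇ_min = Q̇/COP_Carnot = 913000/15.17 = 60180 W.

60200 W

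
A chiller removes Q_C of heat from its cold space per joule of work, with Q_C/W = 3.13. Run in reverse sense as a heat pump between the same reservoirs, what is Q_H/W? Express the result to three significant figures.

4.13

The first law on one cycle gives Q_H = Q_C + W, so Q_H/W = Q_C/W + 1.
COP_HP = COP_R + 1 = 3.13 + 1 = 4.13.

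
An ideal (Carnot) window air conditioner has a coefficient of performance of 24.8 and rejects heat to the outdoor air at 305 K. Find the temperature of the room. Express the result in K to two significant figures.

290 K

For a Carnot refrigerator COP_R = T_C/(T_H − T_C), so T_C = COP·T_H/(1 + COP).
With T_H = 305.00 K, T_C = 24.8 × 305.00/25.80 = 293.18 K.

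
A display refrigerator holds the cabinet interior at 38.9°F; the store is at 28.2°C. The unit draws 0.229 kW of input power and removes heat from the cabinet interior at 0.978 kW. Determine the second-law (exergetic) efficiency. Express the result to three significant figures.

COP_actual = Q̇_C/Ẇ = 0.9780/0.2290 = 4.271.
In absolute terms T_C = 276.98 K and T_H = 301.35 K, so ΔT = 24.37 K.
COP_Carnot = T_C/ΔT = 276.98/24.37 = 11.37.
η_II = COP_actual/COP_Carnot = 4.271/11.37 = 0.3757.

0.376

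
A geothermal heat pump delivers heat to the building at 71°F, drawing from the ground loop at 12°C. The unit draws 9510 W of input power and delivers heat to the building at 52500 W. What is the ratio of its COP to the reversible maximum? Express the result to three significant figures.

COP_actual = Q̇_H/Ẇ = 52500/9510 = 5.521.
In absolute terms T_C = 285.15 K and T_H = 294.82 K, so ΔT = 9.667 K.
COP_Carnot = T_H/ΔT = 294.82/9.667 = 30.50.
η_II = COP_actual/COP_Carnot = 5.521/30.50 = 0.1810.

0.181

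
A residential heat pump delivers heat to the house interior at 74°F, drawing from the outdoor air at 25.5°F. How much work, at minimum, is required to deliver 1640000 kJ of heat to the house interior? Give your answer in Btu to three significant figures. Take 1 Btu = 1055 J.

141000 Btu

In absolute terms T_C = 269.54 K and T_H = 296.48 K, so ΔT = 26.94 K.
The reversible limit is COP_HP = T_H/ΔT = 11.00, so W_min = Q_H/COP = Q_H·ΔT/T_H.
W_min = 1640000 × 26.94/296.48 = 149000 kJ = 141300 Btu.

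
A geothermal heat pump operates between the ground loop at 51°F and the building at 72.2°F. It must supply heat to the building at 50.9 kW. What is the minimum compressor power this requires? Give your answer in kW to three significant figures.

In absolute terms T_C = 283.71 K and T_H = 295.48 K, so ΔT = 11.78 K.
COP_Carnot = T_H/ΔT = 295.48/11.78 = 25.09.
Ẇ_min = Q̇/COP_Carnot = 50.90/25.09 = 2.029 kW.

2.03 kW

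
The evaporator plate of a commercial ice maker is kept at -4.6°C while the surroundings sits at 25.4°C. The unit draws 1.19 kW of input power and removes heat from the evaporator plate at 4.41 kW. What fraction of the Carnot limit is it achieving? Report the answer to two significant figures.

COP_actual = Q̇_C/Ẇ = 4.410/1.190 = 3.706.
In absolute terms T_C = 268.55 K and T_H = 298.55 K, so ΔT = 30.00 K.
COP_Carnot = T_C/ΔT = 268.55/30.00 = 8.952.
η_II = COP_actual/COP_Carnot = 3.706/8.952 = 0.4140.

0.41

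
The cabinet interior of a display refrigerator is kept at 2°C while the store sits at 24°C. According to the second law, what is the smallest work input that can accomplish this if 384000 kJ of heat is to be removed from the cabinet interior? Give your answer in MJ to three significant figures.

In absolute terms T_C = 275.15 K and T_H = 297.15 K, so ΔT = 22.00 K.
The reversible limit is COP_R = T_C/ΔT = 12.51, so W_min = Q_C/COP = Q_C·ΔT/T_C.
W_min = 384000 × 22.00/275.15 = 30700 kJ = 30.70 MJ.

30.7 MJ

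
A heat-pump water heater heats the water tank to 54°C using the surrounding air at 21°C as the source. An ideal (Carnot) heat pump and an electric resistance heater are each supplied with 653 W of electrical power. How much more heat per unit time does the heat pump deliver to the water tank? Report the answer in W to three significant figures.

5820 W

In absolute terms T_C = 294.15 K and T_H = 327.15 K, so ΔT = 33.00 K.
COP_Carnot = T_H/ΔT = 327.15/33.00 = 9.914.
The heat pump delivers Q̇_H = COP × Ẇ = 6474 W; the resistance heater delivers Ẇ = 653.0 W.
Extra = (COP − 1)·Ẇ = 5821 W.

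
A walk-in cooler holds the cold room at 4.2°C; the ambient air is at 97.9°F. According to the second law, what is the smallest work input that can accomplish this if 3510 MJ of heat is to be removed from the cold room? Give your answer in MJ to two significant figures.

410 MJ

In absolute terms T_C = 277.35 K and T_H = 309.76 K, so ΔT = 32.41 K.
The reversible limit is COP_R = T_C/ΔT = 8.557, so W_min = Q_C/COP = Q_C·ΔT/T_C.
W_min = 3510 × 32.41/277.35 = 410.2 MJ.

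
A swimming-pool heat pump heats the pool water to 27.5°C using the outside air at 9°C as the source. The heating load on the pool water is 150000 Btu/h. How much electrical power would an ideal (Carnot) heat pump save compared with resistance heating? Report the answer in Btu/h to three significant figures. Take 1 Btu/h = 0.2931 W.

141000 Btu/h

In absolute terms T_C = 282.15 K and T_H = 300.65 K, so ΔT = 18.50 K.
COP_Carnot = T_H/ΔT = 300.65/18.50 = 16.25.
Resistance heating needs Ẇ_res = Q̇_H = 150000 Btu/h; the reversible heat pump needs only Ẇ_hp = Q̇_H/COP = 9230 Btu/h.
Saving = 150000 − 9230 = 140800 Btu/h.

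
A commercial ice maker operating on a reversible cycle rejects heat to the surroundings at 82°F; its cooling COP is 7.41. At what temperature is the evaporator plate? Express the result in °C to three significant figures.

-8.00 °C

For a Carnot refrigerator COP_R = T_C/(T_H − T_C), so T_C = COP·T_H/(1 + COP).
With T_H = 300.93 K, T_C = 7.41 × 300.93/8.410 = 265.15 K.
Converting, 265.15 K = -8.00°C.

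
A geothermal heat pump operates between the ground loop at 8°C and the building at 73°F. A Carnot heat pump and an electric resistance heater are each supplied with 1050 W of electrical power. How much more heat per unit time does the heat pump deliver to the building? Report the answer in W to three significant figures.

20000 W

In absolute terms T_C = 281.15 K and T_H = 295.93 K, so ΔT = 14.78 K.
COP_Carnot = T_H/ΔT = 295.93/14.78 = 20.03.
The heat pump delivers Q̇_H = COP × Ẇ = 21030 W; the resistance heater delivers Ẇ = 1050 W.
Extra = (COP − 1)·Ẇ = 19980 W.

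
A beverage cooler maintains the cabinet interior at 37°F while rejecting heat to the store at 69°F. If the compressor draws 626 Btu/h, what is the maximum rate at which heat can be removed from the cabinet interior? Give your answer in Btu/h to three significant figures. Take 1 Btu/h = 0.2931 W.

In absolute terms T_C = 275.93 K and T_H = 293.71 K, so ΔT = 17.78 K.
COP_Carnot = T_C/ΔT = 275.93/17.78 = 15.52.
Q̇_max = COP_Carnot × Ẇ = 15.52 × 626.0 Btu/h = 9716 Btu/h.

9720 Btu/h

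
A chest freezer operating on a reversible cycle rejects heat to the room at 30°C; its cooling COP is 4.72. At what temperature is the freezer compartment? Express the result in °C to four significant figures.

For a Carnot refrigerator COP_R = T_C/(T_H − T_C), so T_C = COP·T_H/(1 + COP).
With T_H = 303.15 K, T_C = 4.72 × 303.15/5.720 = 250.15 K.
Converting, 250.15 K = -23.00°C.

-23.00 °C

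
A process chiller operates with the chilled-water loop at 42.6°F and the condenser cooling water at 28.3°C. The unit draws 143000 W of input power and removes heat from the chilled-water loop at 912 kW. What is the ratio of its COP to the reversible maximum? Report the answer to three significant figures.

0.512

Converting, Q̇_C = 912.0 kW = 912000 W, so COP_actual = Q̇_C/Ẇ = 912000/143000 = 6.378.
In absolute terms T_C = 279.04 K and T_H = 301.45 K, so ΔT = 22.41 K.
COP_Carnot = T_C/ΔT = 279.04/22.41 = 12.45.
η_II = COP_actual/COP_Carnot = 6.378/12.45 = 0.5122.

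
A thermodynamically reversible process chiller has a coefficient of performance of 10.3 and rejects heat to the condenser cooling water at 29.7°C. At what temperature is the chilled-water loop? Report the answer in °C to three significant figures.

2.90 °C

For a Carnot refrigerator COP_R = T_C/(T_H − T_C), so T_C = COP·T_H/(1 + COP).
With T_H = 302.85 K, T_C = 10.3 × 302.85/11.30 = 276.05 K.
Converting, 276.05 K = 2.90°C.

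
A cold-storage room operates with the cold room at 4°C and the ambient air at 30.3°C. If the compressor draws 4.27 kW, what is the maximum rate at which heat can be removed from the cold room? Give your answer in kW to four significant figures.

In absolute terms T_C = 277.15 K and T_H = 303.45 K, so ΔT = 26.30 K.
COP_Carnot = T_C/ΔT = 277.15/26.30 = 10.54.
Q̇_max = COP_Carnot × Ẇ = 10.54 × 4.270 kW = 45.00 kW.

45.00 kW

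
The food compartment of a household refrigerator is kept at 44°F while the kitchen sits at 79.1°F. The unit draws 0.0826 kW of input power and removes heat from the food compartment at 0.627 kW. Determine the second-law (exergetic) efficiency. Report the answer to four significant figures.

COP_actual = Q̇_C/Ẇ = 0.6270/0.08260 = 7.591.
In absolute terms T_C = 279.82 K and T_H = 299.32 K, so ΔT = 19.50 K.
COP_Carnot = T_C/ΔT = 279.82/19.50 = 14.35.
η_II = COP_actual/COP_Carnot = 7.591/14.35 = 0.5290.

0.5290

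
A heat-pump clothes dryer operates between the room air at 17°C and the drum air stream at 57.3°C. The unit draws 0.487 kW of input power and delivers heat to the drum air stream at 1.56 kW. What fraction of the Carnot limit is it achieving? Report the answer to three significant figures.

COP_actual = Q̇_H/Ẇ = 1.560/0.4870 = 3.203.
In absolute terms T_C = 290.15 K and T_H = 330.45 K, so ΔT = 40.30 K.
COP_Carnot = T_H/ΔT = 330.45/40.30 = 8.200.
η_II = COP_actual/COP_Carnot = 3.203/8.200 = 0.3907.

0.391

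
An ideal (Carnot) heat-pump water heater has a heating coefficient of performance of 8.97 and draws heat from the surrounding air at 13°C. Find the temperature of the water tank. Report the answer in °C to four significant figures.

48.90 °C

COP_HP = T_H/(T_H − T_C) rearranges to T_H = COP·T_C/(COP − 1).
With T_C = 286.15 K, T_H = 8.97 × 286.15/7.970 = 322.05 K.
Converting, 322.05 K = 48.90°C.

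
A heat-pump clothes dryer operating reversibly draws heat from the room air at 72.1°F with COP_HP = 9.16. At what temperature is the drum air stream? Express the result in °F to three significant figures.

COP_HP = T_H/(T_H − T_C) rearranges to T_H = COP·T_C/(COP − 1).
With T_C = 295.43 K, T_H = 9.16 × 295.43/8.160 = 331.63 K.
Converting, 331.63 K = 137.27°F.

137 °F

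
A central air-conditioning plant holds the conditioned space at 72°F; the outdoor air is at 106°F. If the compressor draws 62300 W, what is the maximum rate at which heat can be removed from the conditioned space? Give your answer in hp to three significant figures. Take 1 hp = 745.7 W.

1310 hp

In absolute terms T_C = 295.37 K and T_H = 314.26 K, so ΔT = 18.89 K.
COP_Carnot = T_C/ΔT = 295.37/18.89 = 15.64.
Q̇_max = COP_Carnot × Ẇ = 15.64 × 62300 W = 974200 W = 1306 hp.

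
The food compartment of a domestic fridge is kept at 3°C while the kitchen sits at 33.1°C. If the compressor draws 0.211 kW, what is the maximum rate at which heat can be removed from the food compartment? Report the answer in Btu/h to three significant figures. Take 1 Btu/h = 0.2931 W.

6600 Btu/h

In absolute terms T_C = 276.15 K and T_H = 306.25 K, so ΔT = 30.10 K.
COP_Carnot = T_C/ΔT = 276.15/30.10 = 9.174.
Q̇_max = COP_Carnot × Ẇ = 9.174 × 0.2110 kW = 1.936 kW = 6605 Btu/h.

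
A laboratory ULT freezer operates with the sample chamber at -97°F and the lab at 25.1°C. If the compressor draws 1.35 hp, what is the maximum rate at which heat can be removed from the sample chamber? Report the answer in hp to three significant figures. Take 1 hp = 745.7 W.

2.81 hp

In absolute terms T_C = 201.48 K and T_H = 298.25 K, so ΔT = 96.77 K.
COP_Carnot = T_C/ΔT = 201.48/96.77 = 2.082.
Q̇_max = COP_Carnot × Ẇ = 2.082 × 1.350 hp = 2.811 hp.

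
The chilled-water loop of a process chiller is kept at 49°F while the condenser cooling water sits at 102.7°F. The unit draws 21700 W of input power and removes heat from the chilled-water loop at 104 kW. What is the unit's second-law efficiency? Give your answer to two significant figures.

Converting, Q̇_C = 104.0 kW = 104000 W, so COP_actual = Q̇_C/Ẇ = 104000/21700 = 4.793.
In absolute terms T_C = 282.59 K and T_H = 312.43 K, so ΔT = 29.83 K.
COP_Carnot = T_C/ΔT = 282.59/29.83 = 9.472.
η_II = COP_actual/COP_Carnot = 4.793/9.472 = 0.5060.

0.51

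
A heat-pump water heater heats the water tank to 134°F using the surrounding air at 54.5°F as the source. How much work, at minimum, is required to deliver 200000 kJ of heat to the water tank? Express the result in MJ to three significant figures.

26.8 MJ

In absolute terms T_C = 285.65 K and T_H = 329.82 K, so ΔT = 44.17 K.
The reversible limit is COP_HP = T_H/ΔT = 7.468, so W_min = Q_H/COP = Q_H·ΔT/T_H.
W_min = 200000 × 44.17/329.82 = 26780 kJ = 26.78 MJ.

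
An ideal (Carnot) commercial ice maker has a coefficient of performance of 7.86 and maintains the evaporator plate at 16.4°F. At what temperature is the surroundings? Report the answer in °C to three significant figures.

25.0 °C

COP_R = T_C/(T_H − T_C) gives T_H − T_C = T_C/COP.
With T_C = 264.48 K, T_H = 264.48 × (1 + 1/7.86) = 298.13 K.
Converting, 298.13 K = 24.98°C.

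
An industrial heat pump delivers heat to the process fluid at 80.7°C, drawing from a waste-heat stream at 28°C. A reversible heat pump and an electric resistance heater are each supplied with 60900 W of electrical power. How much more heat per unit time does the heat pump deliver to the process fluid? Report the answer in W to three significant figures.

In absolute terms T_C = 301.15 K and T_H = 353.85 K, so ΔT = 52.70 K.
COP_Carnot = T_H/ΔT = 353.85/52.70 = 6.714.
The heat pump delivers Q̇_H = COP × Ẇ = 408900 W; the resistance heater delivers Ẇ = 60900 W.
Extra = (COP − 1)·Ẇ = 348000 W.

348000 W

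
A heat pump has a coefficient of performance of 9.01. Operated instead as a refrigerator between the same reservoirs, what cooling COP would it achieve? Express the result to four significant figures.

8.010

Since Q_H = Q_C + W for any cycle, COP_R = Q_C/W = Q_H/W − 1.
COP_R = 9.01 − 1 = 8.01.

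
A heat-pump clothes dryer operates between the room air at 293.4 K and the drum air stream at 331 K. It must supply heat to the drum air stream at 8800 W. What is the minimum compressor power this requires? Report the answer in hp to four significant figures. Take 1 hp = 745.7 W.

The reservoir spacing is ΔT = 331 − 293.4 = 37.60 K.
COP_Carnot = T_H/ΔT = 331.00/37.60 = 8.803.
Ẇ_min = Q̇/COP_Carnot = 8800/8.803 = 999.6 W = 1.341 hp.

1.341 hp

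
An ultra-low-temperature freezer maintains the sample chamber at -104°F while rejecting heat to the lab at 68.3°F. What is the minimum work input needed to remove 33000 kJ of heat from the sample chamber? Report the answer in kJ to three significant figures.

In absolute terms T_C = 197.59 K and T_H = 293.32 K, so ΔT = 95.72 K.
The reversible limit is COP_R = T_C/ΔT = 2.064, so W_min = Q_C/COP = Q_C·ΔT/T_C.
W_min = 33000 × 95.72/197.59 = 15990 kJ.

16000 kJ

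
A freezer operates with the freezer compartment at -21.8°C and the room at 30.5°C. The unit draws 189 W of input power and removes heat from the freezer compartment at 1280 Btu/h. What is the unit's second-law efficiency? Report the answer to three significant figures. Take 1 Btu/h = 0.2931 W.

Converting, Q̇_C = 1280 Btu/h = 375.2 W, so COP_actual = Q̇_C/Ẇ = 375.2/189.0 = 1.985.
In absolute terms T_C = 251.35 K and T_H = 303.65 K, so ΔT = 52.30 K.
COP_Carnot = T_C/ΔT = 251.35/52.30 = 4.806.
η_II = COP_actual/COP_Carnot = 1.985/4.806 = 0.4130.

0.413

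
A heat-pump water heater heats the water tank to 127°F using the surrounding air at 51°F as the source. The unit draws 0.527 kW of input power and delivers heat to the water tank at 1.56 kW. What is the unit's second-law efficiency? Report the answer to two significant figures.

COP_actual = Q̇_H/Ẇ = 1.560/0.5270 = 2.960.
In absolute terms T_C = 283.71 K and T_H = 325.93 K, so ΔT = 42.22 K.
COP_Carnot = T_H/ΔT = 325.93/42.22 = 7.719.
η_II = COP_actual/COP_Carnot = 2.960/7.719 = 0.3835.

0.38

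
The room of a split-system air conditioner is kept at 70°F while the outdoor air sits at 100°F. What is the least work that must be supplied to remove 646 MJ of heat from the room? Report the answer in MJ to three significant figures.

36.6 MJ

In absolute terms T_C = 294.26 K and T_H = 310.93 K, so ΔT = 16.67 K.
The reversible limit is COP_R = T_C/ΔT = 17.66, so W_min = Q_C/COP = Q_C·ΔT/T_C.
W_min = 646.0 × 16.67/294.26 = 36.59 MJ.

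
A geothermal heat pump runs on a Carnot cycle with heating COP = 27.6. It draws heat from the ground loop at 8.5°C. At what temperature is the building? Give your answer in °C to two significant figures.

COP_HP = T_H/(T_H − T_C) rearranges to T_H = COP·T_C/(COP − 1).
With T_C = 281.65 K, T_H = 27.6 × 281.65/26.60 = 292.24 K.
Converting, 292.24 K = 19.09°C.

19 °C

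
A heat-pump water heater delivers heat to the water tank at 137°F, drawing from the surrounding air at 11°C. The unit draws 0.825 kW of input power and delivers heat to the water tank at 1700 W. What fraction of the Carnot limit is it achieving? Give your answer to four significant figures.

Converting, Q̇_H = 1700 W = 1.700 kW, so COP_actual = Q̇_H/Ẇ = 1.700/0.8250 = 2.061.
In absolute terms T_C = 284.15 K and T_H = 331.48 K, so ΔT = 47.33 K.
COP_Carnot = T_H/ΔT = 331.48/47.33 = 7.003.
η_II = COP_actual/COP_Carnot = 2.061/7.003 = 0.2942.

0.2942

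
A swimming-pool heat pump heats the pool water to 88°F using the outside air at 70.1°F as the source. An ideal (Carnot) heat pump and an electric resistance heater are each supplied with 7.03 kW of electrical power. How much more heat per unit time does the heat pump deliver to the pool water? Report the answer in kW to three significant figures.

In absolute terms T_C = 294.32 K and T_H = 304.26 K, so ΔT = 9.944 K.
COP_Carnot = T_H/ΔT = 304.26/9.944 = 30.60.
The heat pump delivers Q̇_H = COP × Ẇ = 215.1 kW; the resistance heater delivers Ẇ = 7.030 kW.
Extra = (COP − 1)·Ẇ = 208.1 kW.

208 kW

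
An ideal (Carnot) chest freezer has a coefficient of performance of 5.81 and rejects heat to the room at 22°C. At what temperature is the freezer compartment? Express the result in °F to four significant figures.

-6.413 °F

For a Carnot refrigerator COP_R = T_C/(T_H − T_C), so T_C = COP·T_H/(1 + COP).
With T_H = 295.15 K, T_C = 5.81 × 295.15/6.810 = 251.81 K.
Converting, 251.81 K = -6.41°F.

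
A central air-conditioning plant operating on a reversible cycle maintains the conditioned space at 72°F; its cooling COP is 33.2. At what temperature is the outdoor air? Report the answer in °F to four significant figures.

88.01 °F

COP_R = T_C/(T_H − T_C) gives T_H − T_C = T_C/COP.
With T_C = 295.37 K, T_H = 295.37 × (1 + 1/33.2) = 304.27 K.
Converting, 304.27 K = 88.01°F.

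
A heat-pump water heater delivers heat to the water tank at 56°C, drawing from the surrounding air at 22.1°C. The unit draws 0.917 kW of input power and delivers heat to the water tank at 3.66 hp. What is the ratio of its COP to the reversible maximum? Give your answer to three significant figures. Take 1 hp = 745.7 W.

0.307

Converting, Q̇_H = 3.660 hp = 2.729 kW, so COP_actual = Q̇_H/Ẇ = 2.729/0.9170 = 2.976.
In absolute terms T_C = 295.25 K and T_H = 329.15 K, so ΔT = 33.90 K.
COP_Carnot = T_H/ΔT = 329.15/33.90 = 9.709.
η_II = COP_actual/COP_Carnot = 2.976/9.709 = 0.3065.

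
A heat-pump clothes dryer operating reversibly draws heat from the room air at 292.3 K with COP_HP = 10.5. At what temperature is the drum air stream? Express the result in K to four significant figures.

323.1 K

COP_HP = T_H/(T_H − T_C) rearranges to T_H = COP·T_C/(COP − 1).
With T_C = 292.30 K, T_H = 10.5 × 292.30/9.500 = 323.07 K.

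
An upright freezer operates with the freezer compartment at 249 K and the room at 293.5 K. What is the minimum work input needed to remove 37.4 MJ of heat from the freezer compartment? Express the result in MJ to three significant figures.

6.68 MJ

The reservoir spacing is ΔT = 293.5 − 249 = 44.50 K.
The reversible limit is COP_R = T_C/ΔT = 5.596, so W_min = Q_C/COP = Q_C·ΔT/T_C.
W_min = 37.40 × 44.50/249.00 = 6.684 MJ.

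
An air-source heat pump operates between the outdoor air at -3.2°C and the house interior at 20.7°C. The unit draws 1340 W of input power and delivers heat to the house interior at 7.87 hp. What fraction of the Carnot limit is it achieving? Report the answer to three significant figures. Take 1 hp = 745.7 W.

Converting, Q̇_H = 7.870 hp = 5869 W, so COP_actual = Q̇_H/Ẇ = 5869/1340 = 4.380.
In absolute terms T_C = 269.95 K and T_H = 293.85 K, so ΔT = 23.90 K.
COP_Carnot = T_H/ΔT = 293.85/23.90 = 12.29.
η_II = COP_actual/COP_Carnot = 4.380/12.29 = 0.3562.

0.356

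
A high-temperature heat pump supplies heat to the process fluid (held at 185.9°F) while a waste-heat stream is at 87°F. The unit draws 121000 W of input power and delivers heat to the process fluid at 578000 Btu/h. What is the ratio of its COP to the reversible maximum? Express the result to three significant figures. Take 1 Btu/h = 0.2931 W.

0.214

Converting, Q̇_H = 578000 Btu/h = 169400 W, so COP_actual = Q̇_H/Ẇ = 169400/121000 = 1.400.
In absolute terms T_C = 303.71 K and T_H = 358.65 K, so ΔT = 54.94 K.
COP_Carnot = T_H/ΔT = 358.65/54.94 = 6.528.
η_II = COP_actual/COP_Carnot = 1.400/6.528 = 0.2145.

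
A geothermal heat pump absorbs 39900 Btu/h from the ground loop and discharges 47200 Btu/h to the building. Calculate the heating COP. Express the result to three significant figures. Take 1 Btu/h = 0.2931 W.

6.47

The first law gives Q̇_H = Q̇_C + Ẇ, so the three rates are Q̇_C = 39900, Q̇_H = 47200, Ẇ = 7300 Btu/h.
COP_HP = Q̇_H/Ẇ = 47200/7300 = 6.466.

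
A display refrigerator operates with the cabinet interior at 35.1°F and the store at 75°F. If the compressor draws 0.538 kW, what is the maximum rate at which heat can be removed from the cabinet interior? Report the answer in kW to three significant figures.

In absolute terms T_C = 274.87 K and T_H = 297.04 K, so ΔT = 22.17 K.
COP_Carnot = T_C/ΔT = 274.87/22.17 = 12.40.
Q̇_max = COP_Carnot × Ẇ = 12.40 × 0.5380 kW = 6.671 kW.

6.67 kW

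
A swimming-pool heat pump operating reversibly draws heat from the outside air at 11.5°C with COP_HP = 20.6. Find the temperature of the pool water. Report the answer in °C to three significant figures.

26.0 °C

COP_HP = T_H/(T_H − T_C) rearranges to T_H = COP·T_C/(COP − 1).
With T_C = 284.65 K, T_H = 20.6 × 284.65/19.60 = 299.17 K.
Converting, 299.17 K = 26.02°C.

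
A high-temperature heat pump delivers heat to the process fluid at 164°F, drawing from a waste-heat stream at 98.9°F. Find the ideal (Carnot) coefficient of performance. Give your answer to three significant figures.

9.58

In absolute terms T_C = 310.32 K and T_H = 346.48 K, so ΔT = 36.17 K.
For a reversible cycle, COP_Carnot = T_H/ΔT = 346.48/36.17 = 9.580.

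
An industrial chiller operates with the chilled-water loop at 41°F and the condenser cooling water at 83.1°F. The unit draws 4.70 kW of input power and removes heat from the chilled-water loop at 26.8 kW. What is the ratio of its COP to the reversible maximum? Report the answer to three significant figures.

0.479

COP_actual = Q̇_C/Ẇ = 26.80/4.700 = 5.702.
In absolute terms T_C = 278.15 K and T_H = 301.54 K, so ΔT = 23.39 K.
COP_Carnot = T_C/ΔT = 278.15/23.39 = 11.89.
η_II = COP_actual/COP_Carnot = 5.702/11.89 = 0.4795.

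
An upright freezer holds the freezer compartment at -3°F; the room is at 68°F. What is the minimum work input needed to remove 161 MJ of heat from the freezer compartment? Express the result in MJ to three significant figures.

In absolute terms T_C = 253.71 K and T_H = 293.15 K, so ΔT = 39.44 K.
The reversible limit is COP_R = T_C/ΔT = 6.432, so W_min = Q_C/COP = Q_C·ΔT/T_C.
W_min = 161.0 × 39.44/253.71 = 25.03 MJ.

25.0 MJ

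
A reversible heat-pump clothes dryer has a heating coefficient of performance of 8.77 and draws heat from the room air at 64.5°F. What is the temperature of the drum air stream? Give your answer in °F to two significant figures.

COP_HP = T_H/(T_H − T_C) rearranges to T_H = COP·T_C/(COP − 1).
With T_C = 291.21 K, T_H = 8.77 × 291.21/7.770 = 328.68 K.
Converting, 328.68 K = 131.96°F.

130 °F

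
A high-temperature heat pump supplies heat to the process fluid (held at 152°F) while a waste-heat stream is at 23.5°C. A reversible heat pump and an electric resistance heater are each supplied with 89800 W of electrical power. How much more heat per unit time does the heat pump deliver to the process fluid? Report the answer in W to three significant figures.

In absolute terms T_C = 296.65 K and T_H = 339.82 K, so ΔT = 43.17 K.
COP_Carnot = T_H/ΔT = 339.82/43.17 = 7.872.
The heat pump delivers Q̇_H = COP × Ẇ = 706900 W; the resistance heater delivers Ẇ = 89800 W.
Extra = (COP − 1)·Ẇ = 617100 W.

617000 W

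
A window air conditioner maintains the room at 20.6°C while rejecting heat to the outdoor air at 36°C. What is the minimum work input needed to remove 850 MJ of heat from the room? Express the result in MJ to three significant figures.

44.6 MJ

In absolute terms T_C = 293.75 K and T_H = 309.15 K, so ΔT = 15.40 K.
The reversible limit is COP_R = T_C/ΔT = 19.07, so W_min = Q_C/COP = Q_C·ΔT/T_C.
W_min = 850.0 × 15.40/293.75 = 44.56 MJ.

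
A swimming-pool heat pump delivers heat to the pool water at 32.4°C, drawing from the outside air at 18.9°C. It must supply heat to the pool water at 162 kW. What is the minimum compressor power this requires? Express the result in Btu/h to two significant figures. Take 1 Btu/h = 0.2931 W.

In absolute terms T_C = 292.05 K and T_H = 305.55 K, so ΔT = 13.50 K.
COP_Carnot = T_H/ΔT = 305.55/13.50 = 22.63.
Ẇ_min = Q̇/COP_Carnot = 162.0/22.63 = 7.158 kW = 24420 Btu/h.

24000 Btu/h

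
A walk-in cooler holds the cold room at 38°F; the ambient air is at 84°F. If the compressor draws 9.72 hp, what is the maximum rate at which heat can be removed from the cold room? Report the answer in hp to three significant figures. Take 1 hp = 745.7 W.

105 hp

In absolute terms T_C = 276.48 K and T_H = 302.04 K, so ΔT = 25.56 K.
COP_Carnot = T_C/ΔT = 276.48/25.56 = 10.82.
Q̇_max = COP_Carnot × Ẇ = 10.82 × 9.720 hp = 105.2 hp.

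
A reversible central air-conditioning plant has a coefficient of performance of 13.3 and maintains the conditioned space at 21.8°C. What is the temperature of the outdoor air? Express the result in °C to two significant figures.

44 °C

COP_R = T_C/(T_H − T_C) gives T_H − T_C = T_C/COP.
With T_C = 294.95 K, T_H = 294.95 × (1 + 1/13.3) = 317.13 K.
Converting, 317.13 K = 43.98°C.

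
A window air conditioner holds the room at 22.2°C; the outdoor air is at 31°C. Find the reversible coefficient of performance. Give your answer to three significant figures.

In absolute terms T_C = 295.35 K and T_H = 304.15 K, so ΔT = 8.800 K.
For a reversible cycle, COP_Carnot = T_C/ΔT = 295.35/8.800 = 33.56.

33.6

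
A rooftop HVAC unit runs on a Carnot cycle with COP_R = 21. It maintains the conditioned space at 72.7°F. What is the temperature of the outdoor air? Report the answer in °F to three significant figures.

COP_R = T_C/(T_H − T_C) gives T_H − T_C = T_C/COP.
With T_C = 295.76 K, T_H = 295.76 × (1 + 1/21) = 309.84 K.
Converting, 309.84 K = 98.05°F.

98.1 °F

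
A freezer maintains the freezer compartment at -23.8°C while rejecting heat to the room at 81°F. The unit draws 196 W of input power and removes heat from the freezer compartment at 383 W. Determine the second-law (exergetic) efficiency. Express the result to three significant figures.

COP_actual = Q̇_C/Ẇ = 383.0/196.0 = 1.954.
In absolute terms T_C = 249.35 K and T_H = 300.37 K, so ΔT = 51.02 K.
COP_Carnot = T_C/ΔT = 249.35/51.02 = 4.887.
η_II = COP_actual/COP_Carnot = 1.954/4.887 = 0.3998.

0.400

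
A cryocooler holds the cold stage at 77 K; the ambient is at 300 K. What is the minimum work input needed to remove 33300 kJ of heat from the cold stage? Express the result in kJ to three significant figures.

The reservoir spacing is ΔT = 300 − 77 = 223.0 K.
The reversible limit is COP_R = T_C/ΔT = 0.3453, so W_min = Q_C/COP = Q_C·ΔT/T_C.
W_min = 33300 × 223.0/77.00 = 96440 kJ.

96400 kJ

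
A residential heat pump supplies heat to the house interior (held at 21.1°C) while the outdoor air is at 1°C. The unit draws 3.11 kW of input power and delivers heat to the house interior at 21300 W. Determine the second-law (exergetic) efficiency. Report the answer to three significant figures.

0.468

Converting, Q̇_H = 21300 W = 21.30 kW, so COP_actual = Q̇_H/Ẇ = 21.30/3.110 = 6.849.
In absolute terms T_C = 274.15 K and T_H = 294.25 K, so ΔT = 20.10 K.
COP_Carnot = T_H/ΔT = 294.25/20.10 = 14.64.
η_II = COP_actual/COP_Carnot = 6.849/14.64 = 0.4678.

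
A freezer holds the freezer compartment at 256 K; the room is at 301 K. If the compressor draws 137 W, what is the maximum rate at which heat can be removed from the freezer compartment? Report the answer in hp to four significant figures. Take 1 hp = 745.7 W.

The reservoir spacing is ΔT = 301 − 256 = 45.00 K.
COP_Carnot = T_C/ΔT = 256.00/45.00 = 5.689.
Q̇_max = COP_Carnot × Ẇ = 5.689 × 137.0 W = 779.4 W = 1.045 hp.

1.045 hp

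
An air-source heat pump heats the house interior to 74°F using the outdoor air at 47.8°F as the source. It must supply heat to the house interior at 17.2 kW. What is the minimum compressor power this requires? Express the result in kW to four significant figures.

0.8444 kW

In absolute terms T_C = 281.93 K and T_H = 296.48 K, so ΔT = 14.56 K.
COP_Carnot = T_H/ΔT = 296.48/14.56 = 20.37.
Ẇ_min = Q̇/COP_Carnot = 17.20/20.37 = 0.8444 kW.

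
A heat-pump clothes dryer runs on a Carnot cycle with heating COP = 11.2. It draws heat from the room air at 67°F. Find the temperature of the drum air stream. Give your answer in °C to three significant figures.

COP_HP = T_H/(T_H − T_C) rearranges to T_H = COP·T_C/(COP − 1).
With T_C = 292.59 K, T_H = 11.2 × 292.59/10.20 = 321.28 K.
Converting, 321.28 K = 48.13°C.

48.1 °C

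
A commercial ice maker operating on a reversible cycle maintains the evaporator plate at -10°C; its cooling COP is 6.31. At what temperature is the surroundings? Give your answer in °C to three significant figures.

COP_R = T_C/(T_H − T_C) gives T_H − T_C = T_C/COP.
With T_C = 263.15 K, T_H = 263.15 × (1 + 1/6.31) = 304.85 K.
Converting, 304.85 K = 31.70°C.

31.7 °C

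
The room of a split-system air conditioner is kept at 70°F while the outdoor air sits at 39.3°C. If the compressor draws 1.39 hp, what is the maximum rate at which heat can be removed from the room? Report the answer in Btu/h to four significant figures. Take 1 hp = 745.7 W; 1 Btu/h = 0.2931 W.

In absolute terms T_C = 294.26 K and T_H = 312.45 K, so ΔT = 18.19 K.
COP_Carnot = T_C/ΔT = 294.26/18.19 = 16.18.
Q̇_max = COP_Carnot × Ẇ = 16.18 × 1.390 hp = 22.49 hp = 57210 Btu/h.

57210 Btu/h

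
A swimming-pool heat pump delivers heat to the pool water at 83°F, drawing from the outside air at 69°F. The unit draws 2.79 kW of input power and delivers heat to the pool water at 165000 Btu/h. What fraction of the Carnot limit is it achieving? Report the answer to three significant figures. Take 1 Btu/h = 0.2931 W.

0.447

Converting, Q̇_H = 165000 Btu/h = 48.36 kW, so COP_actual = Q̇_H/Ẇ = 48.36/2.790 = 17.33.
In absolute terms T_C = 293.71 K and T_H = 301.48 K, so ΔT = 7.778 K.
COP_Carnot = T_H/ΔT = 301.48/7.778 = 38.76.
η_II = COP_actual/COP_Carnot = 17.33/38.76 = 0.4472.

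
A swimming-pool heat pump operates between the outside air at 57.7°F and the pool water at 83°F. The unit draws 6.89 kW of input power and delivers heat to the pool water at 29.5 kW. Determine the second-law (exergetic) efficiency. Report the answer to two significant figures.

COP_actual = Q̇_H/Ẇ = 29.50/6.890 = 4.282.
In absolute terms T_C = 287.43 K and T_H = 301.48 K, so ΔT = 14.06 K.
COP_Carnot = T_H/ΔT = 301.48/14.06 = 21.45.
η_II = COP_actual/COP_Carnot = 4.282/21.45 = 0.1996.

0.20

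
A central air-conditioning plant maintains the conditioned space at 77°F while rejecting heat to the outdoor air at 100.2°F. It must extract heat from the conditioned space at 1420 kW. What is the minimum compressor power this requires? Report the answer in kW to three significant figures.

In absolute terms T_C = 298.15 K and T_H = 311.04 K, so ΔT = 12.89 K.
COP_Carnot = T_C/ΔT = 298.15/12.89 = 23.13.
Ẇ_min = Q̇/COP_Carnot = 1420/23.13 = 61.39 kW.

61.4 kW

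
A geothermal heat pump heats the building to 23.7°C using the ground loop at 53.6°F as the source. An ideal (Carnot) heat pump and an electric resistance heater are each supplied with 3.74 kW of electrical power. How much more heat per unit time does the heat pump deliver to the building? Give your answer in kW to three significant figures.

91.2 kW

In absolute terms T_C = 285.15 K and T_H = 296.85 K, so ΔT = 11.70 K.
COP_Carnot = T_H/ΔT = 296.85/11.70 = 25.37.
The heat pump delivers Q̇_H = COP × Ẇ = 94.89 kW; the resistance heater delivers Ẇ = 3.740 kW.
Extra = (COP − 1)·Ẇ = 91.15 kW.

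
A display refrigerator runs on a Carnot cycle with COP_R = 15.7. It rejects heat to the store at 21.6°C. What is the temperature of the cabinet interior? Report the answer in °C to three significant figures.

3.95 °C

For a Carnot refrigerator COP_R = T_C/(T_H − T_C), so T_C = COP·T_H/(1 + COP).
With T_H = 294.75 K, T_C = 15.7 × 294.75/16.70 = 277.10 K.
Converting, 277.10 K = 3.95°C.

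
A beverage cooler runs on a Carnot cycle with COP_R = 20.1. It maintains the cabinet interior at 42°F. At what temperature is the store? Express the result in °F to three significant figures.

67.0 °F

COP_R = T_C/(T_H − T_C) gives T_H − T_C = T_C/COP.
With T_C = 278.71 K, T_H = 278.71 × (1 + 1/20.1) = 292.57 K.
Converting, 292.57 K = 66.96°F.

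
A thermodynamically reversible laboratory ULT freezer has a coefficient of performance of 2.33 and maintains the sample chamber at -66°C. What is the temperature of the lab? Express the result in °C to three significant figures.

22.9 °C

COP_R = T_C/(T_H − T_C) gives T_H − T_C = T_C/COP.
With T_C = 207.15 K, T_H = 207.15 × (1 + 1/2.33) = 296.06 K.
Converting, 296.06 K = 22.91°C.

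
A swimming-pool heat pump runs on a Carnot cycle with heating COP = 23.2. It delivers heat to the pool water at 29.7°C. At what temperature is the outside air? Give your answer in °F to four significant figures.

61.96 °F

COP_HP = T_H/(T_H − T_C) gives T_H − T_C = T_H/COP.
With T_H = 302.85 K, T_C = 302.85 × (1 − 1/23.2) = 289.80 K.
Converting, 289.80 K = 61.96°F.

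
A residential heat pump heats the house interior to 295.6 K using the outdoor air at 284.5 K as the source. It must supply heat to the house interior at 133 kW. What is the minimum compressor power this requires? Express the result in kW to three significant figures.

4.99 kW

The reservoir spacing is ΔT = 295.6 − 284.5 = 11.10 K.
COP_Carnot = T_H/ΔT = 295.60/11.10 = 26.63.
Ẇ_min = Q̇/COP_Carnot = 133.0/26.63 = 4.994 kW.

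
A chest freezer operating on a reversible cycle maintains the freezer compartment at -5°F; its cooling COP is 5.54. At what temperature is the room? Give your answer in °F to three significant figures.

77.1 °F

COP_R = T_C/(T_H − T_C) gives T_H − T_C = T_C/COP.
With T_C = 252.59 K, T_H = 252.59 × (1 + 1/5.54) = 298.19 K.
Converting, 298.19 K = 77.07°F.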